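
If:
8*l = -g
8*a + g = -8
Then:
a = l - 1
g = -8*l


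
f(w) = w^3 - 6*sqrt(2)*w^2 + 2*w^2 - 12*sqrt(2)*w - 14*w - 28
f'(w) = 3*w^2 - 12*sqrt(2)*w + 4*w - 12*sqrt(2) - 14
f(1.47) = -84.36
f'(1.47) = -43.55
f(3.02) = -153.14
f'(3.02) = -42.78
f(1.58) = -89.18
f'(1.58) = -43.97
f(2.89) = -147.53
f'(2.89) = -43.40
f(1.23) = -74.04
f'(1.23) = -42.39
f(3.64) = -178.43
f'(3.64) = -38.43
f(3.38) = -168.16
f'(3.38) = -40.54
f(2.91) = -148.40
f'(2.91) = -43.31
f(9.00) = -103.04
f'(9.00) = 95.29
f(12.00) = 394.47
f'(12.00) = 245.38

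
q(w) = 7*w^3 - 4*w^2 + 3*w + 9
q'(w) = 21*w^2 - 8*w + 3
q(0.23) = 9.56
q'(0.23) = 2.27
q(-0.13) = 8.53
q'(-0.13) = 4.39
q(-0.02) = 8.94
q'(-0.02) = 3.17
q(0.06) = 9.17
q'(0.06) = 2.60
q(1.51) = 28.51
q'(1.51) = 38.80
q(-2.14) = -84.34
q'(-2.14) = 116.29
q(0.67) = 11.32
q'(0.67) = 7.07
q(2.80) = 139.70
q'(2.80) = 145.24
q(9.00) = 4815.00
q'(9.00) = 1632.00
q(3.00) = 171.00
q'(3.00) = 168.00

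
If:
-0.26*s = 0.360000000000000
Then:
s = -1.38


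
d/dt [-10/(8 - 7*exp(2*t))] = -140*exp(2*t)/(7*exp(2*t) - 8)^2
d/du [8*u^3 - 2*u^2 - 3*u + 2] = 24*u^2 - 4*u - 3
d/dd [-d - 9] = -1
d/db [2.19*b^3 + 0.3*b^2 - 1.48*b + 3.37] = 6.57*b^2 + 0.6*b - 1.48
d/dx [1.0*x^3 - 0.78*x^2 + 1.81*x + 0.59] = 3.0*x^2 - 1.56*x + 1.81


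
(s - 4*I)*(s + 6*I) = s^2 + 2*I*s + 24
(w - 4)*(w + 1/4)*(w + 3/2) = w^3 - 9*w^2/4 - 53*w/8 - 3/2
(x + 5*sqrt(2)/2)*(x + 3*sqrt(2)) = x^2 + 11*sqrt(2)*x/2 + 15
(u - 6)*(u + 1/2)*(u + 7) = u^3 + 3*u^2/2 - 83*u/2 - 21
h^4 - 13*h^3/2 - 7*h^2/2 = h^2*(h - 7)*(h + 1/2)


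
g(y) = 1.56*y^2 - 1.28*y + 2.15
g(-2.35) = 13.77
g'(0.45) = 0.12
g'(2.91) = 7.80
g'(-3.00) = -10.64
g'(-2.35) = -8.61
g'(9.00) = 26.80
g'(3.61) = 9.98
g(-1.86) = 9.93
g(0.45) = 1.89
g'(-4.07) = -13.98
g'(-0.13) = -1.69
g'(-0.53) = -2.93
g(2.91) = 11.64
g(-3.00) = 20.03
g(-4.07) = 33.20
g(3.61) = 17.86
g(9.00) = 116.99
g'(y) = 3.12*y - 1.28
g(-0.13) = 2.34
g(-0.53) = 3.27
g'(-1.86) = -7.08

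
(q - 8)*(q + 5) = q^2 - 3*q - 40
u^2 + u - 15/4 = (u - 3/2)*(u + 5/2)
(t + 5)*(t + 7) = t^2 + 12*t + 35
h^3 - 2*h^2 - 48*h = h*(h - 8)*(h + 6)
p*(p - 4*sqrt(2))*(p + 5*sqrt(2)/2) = p^3 - 3*sqrt(2)*p^2/2 - 20*p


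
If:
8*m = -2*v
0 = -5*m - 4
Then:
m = -4/5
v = 16/5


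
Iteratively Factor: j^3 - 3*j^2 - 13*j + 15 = (j - 1)*(j^2 - 2*j - 15) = (j - 5)*(j - 1)*(j + 3)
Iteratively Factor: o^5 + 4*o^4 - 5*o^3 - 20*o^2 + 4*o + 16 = (o - 1)*(o^4 + 5*o^3 - 20*o - 16) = (o - 1)*(o + 4)*(o^3 + o^2 - 4*o - 4) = (o - 1)*(o + 1)*(o + 4)*(o^2 - 4) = (o - 2)*(o - 1)*(o + 1)*(o + 4)*(o + 2)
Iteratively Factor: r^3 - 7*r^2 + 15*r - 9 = (r - 3)*(r^2 - 4*r + 3) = (r - 3)^2*(r - 1)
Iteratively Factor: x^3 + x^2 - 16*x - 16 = (x + 1)*(x^2 - 16) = (x - 4)*(x + 1)*(x + 4)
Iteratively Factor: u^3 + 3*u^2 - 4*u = (u - 1)*(u^2 + 4*u) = u*(u - 1)*(u + 4)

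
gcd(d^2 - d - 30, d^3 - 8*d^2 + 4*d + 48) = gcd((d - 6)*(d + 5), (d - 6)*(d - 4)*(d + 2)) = d - 6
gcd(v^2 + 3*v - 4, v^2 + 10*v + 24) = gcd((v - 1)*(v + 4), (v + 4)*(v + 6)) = v + 4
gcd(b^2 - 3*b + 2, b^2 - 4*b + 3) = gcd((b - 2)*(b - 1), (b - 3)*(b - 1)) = b - 1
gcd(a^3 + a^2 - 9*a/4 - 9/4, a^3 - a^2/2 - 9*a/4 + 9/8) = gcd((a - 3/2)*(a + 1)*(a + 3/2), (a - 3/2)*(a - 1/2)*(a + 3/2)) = a^2 - 9/4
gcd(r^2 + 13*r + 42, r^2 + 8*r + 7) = r + 7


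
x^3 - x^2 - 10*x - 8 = (x - 4)*(x + 1)*(x + 2)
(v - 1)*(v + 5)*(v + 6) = v^3 + 10*v^2 + 19*v - 30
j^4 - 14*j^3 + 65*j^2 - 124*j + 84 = (j - 7)*(j - 3)*(j - 2)^2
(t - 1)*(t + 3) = t^2 + 2*t - 3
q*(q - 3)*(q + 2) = q^3 - q^2 - 6*q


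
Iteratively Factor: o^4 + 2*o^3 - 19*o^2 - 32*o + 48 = (o + 3)*(o^3 - o^2 - 16*o + 16) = (o - 1)*(o + 3)*(o^2 - 16) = (o - 4)*(o - 1)*(o + 3)*(o + 4)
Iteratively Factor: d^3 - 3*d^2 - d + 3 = (d - 1)*(d^2 - 2*d - 3) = (d - 1)*(d + 1)*(d - 3)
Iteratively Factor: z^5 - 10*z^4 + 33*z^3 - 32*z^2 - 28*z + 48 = (z - 4)*(z^4 - 6*z^3 + 9*z^2 + 4*z - 12) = (z - 4)*(z - 2)*(z^3 - 4*z^2 + z + 6) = (z - 4)*(z - 3)*(z - 2)*(z^2 - z - 2) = (z - 4)*(z - 3)*(z - 2)^2*(z + 1)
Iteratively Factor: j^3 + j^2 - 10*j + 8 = (j - 2)*(j^2 + 3*j - 4) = (j - 2)*(j + 4)*(j - 1)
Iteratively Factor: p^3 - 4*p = (p + 2)*(p^2 - 2*p) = (p - 2)*(p + 2)*(p)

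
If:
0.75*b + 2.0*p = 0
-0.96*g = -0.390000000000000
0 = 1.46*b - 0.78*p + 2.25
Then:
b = -1.28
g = 0.41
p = 0.48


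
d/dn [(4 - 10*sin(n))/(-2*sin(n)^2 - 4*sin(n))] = (-5*cos(n) + 4/tan(n) + 4*cos(n)/sin(n)^2)/(sin(n) + 2)^2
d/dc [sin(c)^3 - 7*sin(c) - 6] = (3*sin(c)^2 - 7)*cos(c)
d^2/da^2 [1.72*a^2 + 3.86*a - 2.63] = 3.44000000000000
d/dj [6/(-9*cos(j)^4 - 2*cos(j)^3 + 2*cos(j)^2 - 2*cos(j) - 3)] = 12*(-18*cos(j)^3 - 3*cos(j)^2 + 2*cos(j) - 1)*sin(j)/(9*cos(j)^4 + 2*cos(j)^3 - 2*cos(j)^2 + 2*cos(j) + 3)^2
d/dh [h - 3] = 1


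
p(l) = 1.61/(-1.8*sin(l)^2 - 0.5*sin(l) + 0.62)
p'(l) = 1.61*(3.6*sin(l)*cos(l) + 0.5*cos(l))/(-1.8*sin(l)^2 - 0.5*sin(l) + 0.62)^2 = (5.796*sin(l) + 0.805)*cos(l)/(1.8*sin(l)^2 + 0.5*sin(l) - 0.62)^2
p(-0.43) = 3.12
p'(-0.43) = -5.51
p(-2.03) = -4.26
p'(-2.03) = 13.61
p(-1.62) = -2.38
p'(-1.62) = 0.54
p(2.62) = -21.18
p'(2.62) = -554.23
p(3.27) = 2.46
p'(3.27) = -0.15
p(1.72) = -0.98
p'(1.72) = -0.36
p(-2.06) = -4.72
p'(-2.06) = 17.41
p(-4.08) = -1.69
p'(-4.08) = -3.56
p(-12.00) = -9.67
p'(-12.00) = 119.13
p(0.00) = 2.60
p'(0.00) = 2.09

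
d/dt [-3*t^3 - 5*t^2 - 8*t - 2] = -9*t^2 - 10*t - 8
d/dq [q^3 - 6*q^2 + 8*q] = 3*q^2 - 12*q + 8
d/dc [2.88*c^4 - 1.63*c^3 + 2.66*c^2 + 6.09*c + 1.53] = 11.52*c^3 - 4.89*c^2 + 5.32*c + 6.09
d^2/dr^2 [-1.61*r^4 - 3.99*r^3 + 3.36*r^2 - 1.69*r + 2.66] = -19.32*r^2 - 23.94*r + 6.72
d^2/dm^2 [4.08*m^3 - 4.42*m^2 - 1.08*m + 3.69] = 24.48*m - 8.84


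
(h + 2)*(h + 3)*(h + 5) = h^3 + 10*h^2 + 31*h + 30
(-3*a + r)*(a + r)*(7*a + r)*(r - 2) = -21*a^3*r + 42*a^3 - 17*a^2*r^2 + 34*a^2*r + 5*a*r^3 - 10*a*r^2 + r^4 - 2*r^3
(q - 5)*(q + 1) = q^2 - 4*q - 5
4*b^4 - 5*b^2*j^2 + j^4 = (-2*b + j)*(-b + j)*(b + j)*(2*b + j)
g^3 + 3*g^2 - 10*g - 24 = (g - 3)*(g + 2)*(g + 4)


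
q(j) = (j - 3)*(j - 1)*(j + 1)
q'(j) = (j - 3)*(j - 1) + (j - 3)*(j + 1) + (j - 1)*(j + 1)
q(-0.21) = 3.07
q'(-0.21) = 0.39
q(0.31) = 2.43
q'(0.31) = -2.57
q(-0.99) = 0.08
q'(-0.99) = 7.88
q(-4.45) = -140.08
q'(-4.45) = 85.11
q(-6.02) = -317.87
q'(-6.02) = 143.84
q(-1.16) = -1.44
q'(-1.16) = 10.00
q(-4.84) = -175.82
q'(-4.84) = 98.32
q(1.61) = -2.21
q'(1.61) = -2.88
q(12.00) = 1287.00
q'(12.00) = 359.00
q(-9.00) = -960.00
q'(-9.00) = 296.00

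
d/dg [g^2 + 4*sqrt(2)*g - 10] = 2*g + 4*sqrt(2)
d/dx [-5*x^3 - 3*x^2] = 3*x*(-5*x - 2)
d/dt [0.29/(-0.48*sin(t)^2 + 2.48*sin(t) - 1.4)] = (0.2784*sin(t) - 0.7192)*cos(t)/(0.48*sin(t)^2 - 2.48*sin(t) + 1.4)^2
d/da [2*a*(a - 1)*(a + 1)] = 6*a^2 - 2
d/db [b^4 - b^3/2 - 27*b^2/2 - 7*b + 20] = 4*b^3 - 3*b^2/2 - 27*b - 7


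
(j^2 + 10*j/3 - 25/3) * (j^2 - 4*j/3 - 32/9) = j^4 + 2*j^3 - 49*j^2/3 - 20*j/27 + 800/27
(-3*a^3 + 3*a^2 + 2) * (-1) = 3*a^3 - 3*a^2 - 2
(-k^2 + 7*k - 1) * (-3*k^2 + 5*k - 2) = 3*k^4 - 26*k^3 + 40*k^2 - 19*k + 2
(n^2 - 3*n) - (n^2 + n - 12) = 12 - 4*n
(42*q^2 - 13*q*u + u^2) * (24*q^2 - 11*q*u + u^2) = 1008*q^4 - 774*q^3*u + 209*q^2*u^2 - 24*q*u^3 + u^4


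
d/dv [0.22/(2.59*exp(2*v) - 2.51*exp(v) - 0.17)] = (0.5522 - 1.1396*exp(v))*exp(v)/(-2.59*exp(2*v) + 2.51*exp(v) + 0.17)^2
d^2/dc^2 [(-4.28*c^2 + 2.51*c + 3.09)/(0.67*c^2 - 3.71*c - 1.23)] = (-19.024114*c^3 - 12.840282*c^2 - 33.673932*c + 54.296886)/(0.300763*c^6 - 4.996257*c^5 + 26.0094*c^4 - 32.720345*c^3 - 47.7486*c^2 - 16.838577*c - 1.860867)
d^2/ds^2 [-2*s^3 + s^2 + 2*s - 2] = 2 - 12*s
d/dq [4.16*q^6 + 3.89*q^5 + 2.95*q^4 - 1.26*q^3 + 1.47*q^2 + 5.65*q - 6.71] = 24.96*q^5 + 19.45*q^4 + 11.8*q^3 - 3.78*q^2 + 2.94*q + 5.65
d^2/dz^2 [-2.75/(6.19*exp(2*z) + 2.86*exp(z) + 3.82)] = (-2.75*(12.38*exp(z) + 2.86)*(24.76*exp(z) + 5.72)*exp(z) + (68.09*exp(z) + 7.865)*(6.19*exp(2*z) + 2.86*exp(z) + 3.82))*exp(z)/(6.19*exp(2*z) + 2.86*exp(z) + 3.82)^3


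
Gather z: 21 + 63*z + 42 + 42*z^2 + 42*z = 42*z^2 + 105*z + 63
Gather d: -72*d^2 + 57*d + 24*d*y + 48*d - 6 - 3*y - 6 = -72*d^2 + d*(24*y + 105) - 3*y - 12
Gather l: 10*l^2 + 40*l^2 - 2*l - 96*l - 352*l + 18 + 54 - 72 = 50*l^2 - 450*l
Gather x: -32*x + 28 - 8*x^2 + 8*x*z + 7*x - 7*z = -8*x^2 + x*(8*z - 25) - 7*z + 28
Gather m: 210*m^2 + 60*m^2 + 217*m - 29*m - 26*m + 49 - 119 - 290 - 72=270*m^2 + 162*m - 432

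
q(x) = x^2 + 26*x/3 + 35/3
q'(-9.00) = -9.33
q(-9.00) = 14.67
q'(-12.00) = -15.33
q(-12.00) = 51.67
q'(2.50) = 13.67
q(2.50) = 39.58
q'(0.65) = 9.97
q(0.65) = 17.72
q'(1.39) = 11.45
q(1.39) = 25.65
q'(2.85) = 14.37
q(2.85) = 44.49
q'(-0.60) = 7.47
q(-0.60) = 6.83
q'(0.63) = 9.93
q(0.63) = 17.52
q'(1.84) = 12.35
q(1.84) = 31.00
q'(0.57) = 9.81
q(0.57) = 16.93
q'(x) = 2*x + 26/3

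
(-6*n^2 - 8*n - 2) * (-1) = 6*n^2 + 8*n + 2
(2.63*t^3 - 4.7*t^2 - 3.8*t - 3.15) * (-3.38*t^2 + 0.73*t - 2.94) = -8.8894*t^5 + 17.8059*t^4 + 1.6808*t^3 + 21.691*t^2 + 8.8725*t + 9.261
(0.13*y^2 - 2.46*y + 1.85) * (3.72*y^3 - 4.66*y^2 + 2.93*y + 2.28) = 0.4836*y^5 - 9.757*y^4 + 18.7265*y^3 - 15.5324*y^2 - 0.188299999999999*y + 4.218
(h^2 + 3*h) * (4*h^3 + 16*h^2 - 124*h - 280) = 4*h^5 + 28*h^4 - 76*h^3 - 652*h^2 - 840*h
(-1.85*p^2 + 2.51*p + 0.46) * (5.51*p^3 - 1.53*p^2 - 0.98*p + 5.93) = -10.1935*p^5 + 16.6606*p^4 + 0.507300000000001*p^3 - 14.1341*p^2 + 14.4335*p + 2.7278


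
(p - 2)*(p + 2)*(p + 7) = p^3 + 7*p^2 - 4*p - 28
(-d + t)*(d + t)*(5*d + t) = -5*d^3 - d^2*t + 5*d*t^2 + t^3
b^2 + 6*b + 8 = (b + 2)*(b + 4)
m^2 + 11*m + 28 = (m + 4)*(m + 7)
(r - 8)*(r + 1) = r^2 - 7*r - 8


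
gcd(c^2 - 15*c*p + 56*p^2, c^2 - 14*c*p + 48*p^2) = -c + 8*p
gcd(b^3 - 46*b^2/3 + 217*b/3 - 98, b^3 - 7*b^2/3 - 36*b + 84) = b^2 - 25*b/3 + 14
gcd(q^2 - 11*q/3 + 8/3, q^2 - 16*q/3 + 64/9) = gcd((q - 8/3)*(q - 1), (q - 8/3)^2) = q - 8/3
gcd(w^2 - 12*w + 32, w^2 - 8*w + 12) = 1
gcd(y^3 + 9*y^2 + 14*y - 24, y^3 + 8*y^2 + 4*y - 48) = y^2 + 10*y + 24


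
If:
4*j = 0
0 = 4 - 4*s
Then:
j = 0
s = 1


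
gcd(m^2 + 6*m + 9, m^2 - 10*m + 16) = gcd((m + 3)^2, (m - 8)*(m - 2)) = 1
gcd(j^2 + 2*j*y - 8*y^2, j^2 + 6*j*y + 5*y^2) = 1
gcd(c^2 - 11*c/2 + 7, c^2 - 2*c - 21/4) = c - 7/2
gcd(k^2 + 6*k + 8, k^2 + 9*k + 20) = k + 4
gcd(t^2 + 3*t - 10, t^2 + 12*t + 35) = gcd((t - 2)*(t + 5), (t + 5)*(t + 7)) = t + 5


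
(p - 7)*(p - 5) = p^2 - 12*p + 35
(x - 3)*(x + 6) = x^2 + 3*x - 18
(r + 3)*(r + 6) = r^2 + 9*r + 18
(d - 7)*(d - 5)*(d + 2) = d^3 - 10*d^2 + 11*d + 70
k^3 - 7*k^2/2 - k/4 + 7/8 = (k - 7/2)*(k - 1/2)*(k + 1/2)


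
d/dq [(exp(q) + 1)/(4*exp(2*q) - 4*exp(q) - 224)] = (-(exp(q) + 1)*(2*exp(q) - 1) + exp(2*q) - exp(q) - 56)*exp(q)/(4*(-exp(2*q) + exp(q) + 56)^2)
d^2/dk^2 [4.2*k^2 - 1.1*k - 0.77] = 8.40000000000000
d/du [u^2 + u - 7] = 2*u + 1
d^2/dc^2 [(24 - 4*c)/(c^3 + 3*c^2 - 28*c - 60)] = 8*(-(c - 6)*(3*c^2 + 6*c - 28)^2 + (3*c^2 + 6*c + 3*(c - 6)*(c + 1) - 28)*(c^3 + 3*c^2 - 28*c - 60))/(c^3 + 3*c^2 - 28*c - 60)^3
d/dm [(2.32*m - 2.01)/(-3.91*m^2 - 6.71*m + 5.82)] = (9.0712*m^2 - 15.7182*m + 0.0153000000000016)/(15.2881*m^4 + 52.4722*m^3 - 0.48830000000001*m^2 - 78.1044*m + 33.8724)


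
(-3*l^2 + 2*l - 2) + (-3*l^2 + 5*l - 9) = -6*l^2 + 7*l - 11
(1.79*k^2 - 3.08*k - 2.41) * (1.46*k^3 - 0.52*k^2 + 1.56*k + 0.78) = 2.6134*k^5 - 5.4276*k^4 + 0.8754*k^3 - 2.1554*k^2 - 6.162*k - 1.8798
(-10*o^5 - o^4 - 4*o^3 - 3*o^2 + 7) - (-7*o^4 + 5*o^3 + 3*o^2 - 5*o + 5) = -10*o^5 + 6*o^4 - 9*o^3 - 6*o^2 + 5*o + 2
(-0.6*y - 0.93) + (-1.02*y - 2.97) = -1.62*y - 3.9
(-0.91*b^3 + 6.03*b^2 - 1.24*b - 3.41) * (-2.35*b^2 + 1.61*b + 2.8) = 2.1385*b^5 - 15.6356*b^4 + 10.0743*b^3 + 22.9011*b^2 - 8.9621*b - 9.548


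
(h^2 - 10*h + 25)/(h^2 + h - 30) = (h - 5)/(h + 6)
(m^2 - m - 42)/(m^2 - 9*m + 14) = (m + 6)/(m - 2)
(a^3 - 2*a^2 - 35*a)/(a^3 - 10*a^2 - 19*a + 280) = a/(a - 8)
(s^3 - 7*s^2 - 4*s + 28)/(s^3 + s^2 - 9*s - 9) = (s^3 - 7*s^2 - 4*s + 28)/(s^3 + s^2 - 9*s - 9)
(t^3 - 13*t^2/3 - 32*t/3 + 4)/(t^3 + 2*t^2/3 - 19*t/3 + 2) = (t^2 - 4*t - 12)/(t^2 + t - 6)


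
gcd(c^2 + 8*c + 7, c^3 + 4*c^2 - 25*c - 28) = c^2 + 8*c + 7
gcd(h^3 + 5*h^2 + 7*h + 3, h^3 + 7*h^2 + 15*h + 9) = h^2 + 4*h + 3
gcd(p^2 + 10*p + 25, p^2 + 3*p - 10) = p + 5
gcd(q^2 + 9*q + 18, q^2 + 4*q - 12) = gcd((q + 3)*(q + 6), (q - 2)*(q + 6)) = q + 6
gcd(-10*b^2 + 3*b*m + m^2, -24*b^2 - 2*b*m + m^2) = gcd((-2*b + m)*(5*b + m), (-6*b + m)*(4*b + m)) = 1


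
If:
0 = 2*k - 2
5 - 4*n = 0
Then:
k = 1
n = 5/4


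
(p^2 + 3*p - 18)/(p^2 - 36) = (p - 3)/(p - 6)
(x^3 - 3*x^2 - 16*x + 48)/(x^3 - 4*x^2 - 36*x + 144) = (x^2 + x - 12)/(x^2 - 36)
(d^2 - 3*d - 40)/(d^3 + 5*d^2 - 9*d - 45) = (d - 8)/(d^2 - 9)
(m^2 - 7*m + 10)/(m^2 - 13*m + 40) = (m - 2)/(m - 8)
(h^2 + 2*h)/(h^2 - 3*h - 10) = h/(h - 5)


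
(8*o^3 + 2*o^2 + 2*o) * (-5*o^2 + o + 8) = -40*o^5 - 2*o^4 + 56*o^3 + 18*o^2 + 16*o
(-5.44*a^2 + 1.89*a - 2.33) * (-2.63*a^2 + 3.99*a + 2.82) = 14.3072*a^4 - 26.6763*a^3 - 1.6718*a^2 - 3.9669*a - 6.5706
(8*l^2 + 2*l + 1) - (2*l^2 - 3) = 6*l^2 + 2*l + 4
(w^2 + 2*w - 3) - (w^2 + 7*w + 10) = -5*w - 13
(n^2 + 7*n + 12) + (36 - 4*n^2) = -3*n^2 + 7*n + 48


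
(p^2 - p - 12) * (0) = 0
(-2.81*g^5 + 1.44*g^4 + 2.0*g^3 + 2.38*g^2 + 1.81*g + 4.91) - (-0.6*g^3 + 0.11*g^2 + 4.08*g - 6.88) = -2.81*g^5 + 1.44*g^4 + 2.6*g^3 + 2.27*g^2 - 2.27*g + 11.79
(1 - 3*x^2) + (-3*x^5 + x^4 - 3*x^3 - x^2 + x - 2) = -3*x^5 + x^4 - 3*x^3 - 4*x^2 + x - 1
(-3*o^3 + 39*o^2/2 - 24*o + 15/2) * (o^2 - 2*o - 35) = -3*o^5 + 51*o^4/2 + 42*o^3 - 627*o^2 + 825*o - 525/2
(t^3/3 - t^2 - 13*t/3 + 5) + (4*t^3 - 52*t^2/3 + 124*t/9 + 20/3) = 13*t^3/3 - 55*t^2/3 + 85*t/9 + 35/3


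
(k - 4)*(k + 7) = k^2 + 3*k - 28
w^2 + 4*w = w*(w + 4)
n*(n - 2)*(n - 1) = n^3 - 3*n^2 + 2*n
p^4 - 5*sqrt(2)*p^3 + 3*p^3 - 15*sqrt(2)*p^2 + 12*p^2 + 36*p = p*(p + 3)*(p - 3*sqrt(2))*(p - 2*sqrt(2))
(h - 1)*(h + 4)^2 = h^3 + 7*h^2 + 8*h - 16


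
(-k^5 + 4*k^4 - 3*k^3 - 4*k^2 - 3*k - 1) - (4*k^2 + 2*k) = -k^5 + 4*k^4 - 3*k^3 - 8*k^2 - 5*k - 1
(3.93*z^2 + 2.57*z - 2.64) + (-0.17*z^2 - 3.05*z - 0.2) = 3.76*z^2 - 0.48*z - 2.84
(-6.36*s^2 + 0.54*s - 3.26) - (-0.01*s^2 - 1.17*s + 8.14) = -6.35*s^2 + 1.71*s - 11.4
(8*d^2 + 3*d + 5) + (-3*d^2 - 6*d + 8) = 5*d^2 - 3*d + 13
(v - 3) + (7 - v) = 4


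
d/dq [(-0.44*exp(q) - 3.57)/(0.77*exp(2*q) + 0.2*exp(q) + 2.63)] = (0.3388*exp(2*q) + 5.4978*exp(q) - 0.4432)*exp(q)/(0.5929*exp(4*q) + 0.308*exp(3*q) + 4.0902*exp(2*q) + 1.052*exp(q) + 6.9169)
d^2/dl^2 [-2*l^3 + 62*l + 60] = -12*l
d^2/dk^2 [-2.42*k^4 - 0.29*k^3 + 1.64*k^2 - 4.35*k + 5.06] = -29.04*k^2 - 1.74*k + 3.28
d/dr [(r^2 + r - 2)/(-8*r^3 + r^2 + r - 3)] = ((-2*r - 1)*(8*r^3 - r^2 - r + 3) - (-24*r^2 + 2*r + 1)*(r^2 + r - 2))/(8*r^3 - r^2 - r + 3)^2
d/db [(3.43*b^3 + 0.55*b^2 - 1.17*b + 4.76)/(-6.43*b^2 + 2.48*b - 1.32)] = (-22.0549*b^4 + 17.0128*b^3 - 19.7419*b^2 + 59.7616*b - 10.2604)/(41.3449*b^4 - 31.8928*b^3 + 23.1256*b^2 - 6.5472*b + 1.7424)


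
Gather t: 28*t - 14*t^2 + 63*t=-14*t^2 + 91*t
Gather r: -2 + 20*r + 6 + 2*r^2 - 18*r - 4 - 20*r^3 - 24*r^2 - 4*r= -20*r^3 - 22*r^2 - 2*r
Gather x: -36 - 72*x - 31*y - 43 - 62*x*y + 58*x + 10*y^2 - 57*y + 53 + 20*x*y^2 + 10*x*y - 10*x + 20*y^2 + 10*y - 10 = x*(20*y^2 - 52*y - 24) + 30*y^2 - 78*y - 36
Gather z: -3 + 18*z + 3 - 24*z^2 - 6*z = -24*z^2 + 12*z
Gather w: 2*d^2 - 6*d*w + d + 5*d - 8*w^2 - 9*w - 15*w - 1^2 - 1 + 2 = 2*d^2 + 6*d - 8*w^2 + w*(-6*d - 24)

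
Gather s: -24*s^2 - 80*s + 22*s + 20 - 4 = -24*s^2 - 58*s + 16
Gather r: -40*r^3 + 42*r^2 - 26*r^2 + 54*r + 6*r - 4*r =-40*r^3 + 16*r^2 + 56*r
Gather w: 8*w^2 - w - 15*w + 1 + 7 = 8*w^2 - 16*w + 8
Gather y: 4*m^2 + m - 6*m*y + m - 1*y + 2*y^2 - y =4*m^2 + 2*m + 2*y^2 + y*(-6*m - 2)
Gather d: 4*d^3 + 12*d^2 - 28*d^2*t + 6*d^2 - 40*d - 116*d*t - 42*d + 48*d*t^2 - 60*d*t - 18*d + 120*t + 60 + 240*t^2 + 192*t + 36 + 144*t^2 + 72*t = 4*d^3 + d^2*(18 - 28*t) + d*(48*t^2 - 176*t - 100) + 384*t^2 + 384*t + 96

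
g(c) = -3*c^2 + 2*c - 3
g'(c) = 2 - 6*c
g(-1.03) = -8.24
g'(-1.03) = 8.18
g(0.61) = -2.90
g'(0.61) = -1.66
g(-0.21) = -3.55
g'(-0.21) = 3.26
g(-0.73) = -6.06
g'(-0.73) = 6.38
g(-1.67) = -14.71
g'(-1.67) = 12.02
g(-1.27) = -10.38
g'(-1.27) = 9.62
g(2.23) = -13.46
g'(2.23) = -11.38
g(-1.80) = -16.32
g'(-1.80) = 12.80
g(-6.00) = -123.00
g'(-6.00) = 38.00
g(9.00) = -228.00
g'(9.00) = -52.00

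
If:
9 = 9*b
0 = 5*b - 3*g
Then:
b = 1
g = 5/3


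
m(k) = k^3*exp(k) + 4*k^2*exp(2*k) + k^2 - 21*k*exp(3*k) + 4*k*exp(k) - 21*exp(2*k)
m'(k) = k^3*exp(k) + 8*k^2*exp(2*k) + 3*k^2*exp(k) - 63*k*exp(3*k) + 8*k*exp(2*k) + 4*k*exp(k) + 2*k - 21*exp(3*k) - 42*exp(2*k) + 4*exp(k)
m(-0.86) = -2.85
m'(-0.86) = -5.99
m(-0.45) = -6.76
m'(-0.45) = -15.14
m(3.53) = -2910009.72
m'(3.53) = -9567761.14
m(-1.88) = 1.35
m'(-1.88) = -4.02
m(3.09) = -679557.87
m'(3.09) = -2259092.75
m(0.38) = -66.17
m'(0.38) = -211.81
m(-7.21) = 51.69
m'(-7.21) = -14.60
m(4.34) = -40808731.76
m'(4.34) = -132030630.76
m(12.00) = -1086415648121194480.54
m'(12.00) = -3349794965867204477.62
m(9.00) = -100537216304151.12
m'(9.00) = -312799839814443.54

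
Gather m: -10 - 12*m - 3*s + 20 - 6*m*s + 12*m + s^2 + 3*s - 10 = -6*m*s + s^2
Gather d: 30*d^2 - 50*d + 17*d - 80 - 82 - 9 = 30*d^2 - 33*d - 171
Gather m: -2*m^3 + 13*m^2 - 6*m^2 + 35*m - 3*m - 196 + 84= -2*m^3 + 7*m^2 + 32*m - 112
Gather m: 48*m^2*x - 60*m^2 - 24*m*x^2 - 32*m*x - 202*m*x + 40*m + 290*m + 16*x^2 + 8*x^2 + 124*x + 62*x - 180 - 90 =m^2*(48*x - 60) + m*(-24*x^2 - 234*x + 330) + 24*x^2 + 186*x - 270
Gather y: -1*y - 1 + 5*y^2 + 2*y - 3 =5*y^2 + y - 4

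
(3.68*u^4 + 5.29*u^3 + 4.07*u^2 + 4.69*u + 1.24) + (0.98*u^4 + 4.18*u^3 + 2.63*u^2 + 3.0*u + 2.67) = 4.66*u^4 + 9.47*u^3 + 6.7*u^2 + 7.69*u + 3.91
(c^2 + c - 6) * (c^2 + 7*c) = c^4 + 8*c^3 + c^2 - 42*c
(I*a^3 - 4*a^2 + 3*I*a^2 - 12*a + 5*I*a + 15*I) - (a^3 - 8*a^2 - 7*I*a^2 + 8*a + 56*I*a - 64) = -a^3 + I*a^3 + 4*a^2 + 10*I*a^2 - 20*a - 51*I*a + 64 + 15*I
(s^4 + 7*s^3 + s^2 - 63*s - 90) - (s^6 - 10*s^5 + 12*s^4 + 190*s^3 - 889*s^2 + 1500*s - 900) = -s^6 + 10*s^5 - 11*s^4 - 183*s^3 + 890*s^2 - 1563*s + 810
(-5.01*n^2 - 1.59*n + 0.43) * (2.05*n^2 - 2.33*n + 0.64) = -10.2705*n^4 + 8.4138*n^3 + 1.3798*n^2 - 2.0195*n + 0.2752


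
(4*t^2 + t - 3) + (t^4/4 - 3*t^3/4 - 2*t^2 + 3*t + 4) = t^4/4 - 3*t^3/4 + 2*t^2 + 4*t + 1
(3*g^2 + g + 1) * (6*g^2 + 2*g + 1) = 18*g^4 + 12*g^3 + 11*g^2 + 3*g + 1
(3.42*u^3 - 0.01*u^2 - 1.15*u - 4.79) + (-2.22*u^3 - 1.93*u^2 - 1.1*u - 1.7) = 1.2*u^3 - 1.94*u^2 - 2.25*u - 6.49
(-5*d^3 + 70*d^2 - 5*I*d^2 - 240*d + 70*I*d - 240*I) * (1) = -5*d^3 + 70*d^2 - 5*I*d^2 - 240*d + 70*I*d - 240*I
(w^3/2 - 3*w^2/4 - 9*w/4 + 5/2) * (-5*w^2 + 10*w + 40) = -5*w^5/2 + 35*w^4/4 + 95*w^3/4 - 65*w^2 - 65*w + 100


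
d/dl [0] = 0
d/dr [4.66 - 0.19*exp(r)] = -0.19*exp(r)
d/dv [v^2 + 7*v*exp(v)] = 7*v*exp(v) + 2*v + 7*exp(v)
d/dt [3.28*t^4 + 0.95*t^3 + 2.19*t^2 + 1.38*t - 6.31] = 13.12*t^3 + 2.85*t^2 + 4.38*t + 1.38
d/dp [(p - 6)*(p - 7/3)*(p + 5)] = 3*p^2 - 20*p/3 - 83/3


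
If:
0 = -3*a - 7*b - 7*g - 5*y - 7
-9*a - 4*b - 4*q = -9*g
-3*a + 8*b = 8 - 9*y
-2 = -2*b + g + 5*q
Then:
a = 413*y/759 - 944/759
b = 135/253 - 233*y/253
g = -47*y/1771 - 1772/1771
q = 24/1771 - 643*y/1771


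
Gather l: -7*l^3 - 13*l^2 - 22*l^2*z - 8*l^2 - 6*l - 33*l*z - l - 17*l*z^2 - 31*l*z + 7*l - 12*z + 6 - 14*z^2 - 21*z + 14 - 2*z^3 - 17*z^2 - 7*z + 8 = -7*l^3 + l^2*(-22*z - 21) + l*(-17*z^2 - 64*z) - 2*z^3 - 31*z^2 - 40*z + 28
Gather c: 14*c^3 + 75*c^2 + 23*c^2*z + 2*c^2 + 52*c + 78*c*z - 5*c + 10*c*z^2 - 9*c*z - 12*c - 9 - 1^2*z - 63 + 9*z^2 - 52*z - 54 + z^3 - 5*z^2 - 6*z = 14*c^3 + c^2*(23*z + 77) + c*(10*z^2 + 69*z + 35) + z^3 + 4*z^2 - 59*z - 126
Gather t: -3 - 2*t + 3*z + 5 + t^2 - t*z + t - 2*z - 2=t^2 + t*(-z - 1) + z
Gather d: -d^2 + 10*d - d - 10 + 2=-d^2 + 9*d - 8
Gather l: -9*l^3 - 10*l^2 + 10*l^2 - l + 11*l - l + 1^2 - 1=-9*l^3 + 9*l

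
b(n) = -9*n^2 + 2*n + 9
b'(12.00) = -214.00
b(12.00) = -1263.00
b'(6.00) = -106.00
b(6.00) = -303.00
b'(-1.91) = 36.38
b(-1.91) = -27.65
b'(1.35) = -22.30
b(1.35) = -4.70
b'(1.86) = -31.48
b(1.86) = -18.42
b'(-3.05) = 56.90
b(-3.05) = -80.82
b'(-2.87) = 53.66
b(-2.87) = -70.87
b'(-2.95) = 55.10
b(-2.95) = -75.22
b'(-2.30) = 43.40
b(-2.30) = -43.21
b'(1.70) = -28.60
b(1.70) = -13.61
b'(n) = 2 - 18*n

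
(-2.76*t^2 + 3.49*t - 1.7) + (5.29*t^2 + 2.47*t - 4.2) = 2.53*t^2 + 5.96*t - 5.9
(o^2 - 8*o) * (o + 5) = o^3 - 3*o^2 - 40*o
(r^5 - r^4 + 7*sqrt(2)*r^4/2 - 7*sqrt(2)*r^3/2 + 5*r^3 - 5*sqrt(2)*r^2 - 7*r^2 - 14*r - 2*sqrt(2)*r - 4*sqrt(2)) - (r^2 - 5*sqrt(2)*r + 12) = r^5 - r^4 + 7*sqrt(2)*r^4/2 - 7*sqrt(2)*r^3/2 + 5*r^3 - 8*r^2 - 5*sqrt(2)*r^2 - 14*r + 3*sqrt(2)*r - 12 - 4*sqrt(2)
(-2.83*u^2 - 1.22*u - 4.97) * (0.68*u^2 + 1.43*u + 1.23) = -1.9244*u^4 - 4.8765*u^3 - 8.6051*u^2 - 8.6077*u - 6.1131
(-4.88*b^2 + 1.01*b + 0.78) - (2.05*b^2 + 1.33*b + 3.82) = -6.93*b^2 - 0.32*b - 3.04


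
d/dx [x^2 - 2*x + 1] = 2*x - 2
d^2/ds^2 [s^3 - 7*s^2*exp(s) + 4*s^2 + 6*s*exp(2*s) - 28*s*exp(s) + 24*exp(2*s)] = -7*s^2*exp(s) + 24*s*exp(2*s) - 56*s*exp(s) + 6*s + 120*exp(2*s) - 70*exp(s) + 8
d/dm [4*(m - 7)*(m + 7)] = 8*m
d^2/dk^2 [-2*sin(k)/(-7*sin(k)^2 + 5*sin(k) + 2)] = 2*(-49*sin(k)^4 - 84*sin(k)^3 - 70*sin(k)^2 - 60*sin(k) + 20)/((sin(k) - 1)^2*(7*sin(k) + 2)^3)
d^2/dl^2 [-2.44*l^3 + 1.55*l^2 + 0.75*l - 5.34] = 3.1 - 14.64*l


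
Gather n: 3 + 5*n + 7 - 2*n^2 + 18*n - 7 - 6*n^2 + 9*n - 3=-8*n^2 + 32*n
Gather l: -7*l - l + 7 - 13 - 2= -8*l - 8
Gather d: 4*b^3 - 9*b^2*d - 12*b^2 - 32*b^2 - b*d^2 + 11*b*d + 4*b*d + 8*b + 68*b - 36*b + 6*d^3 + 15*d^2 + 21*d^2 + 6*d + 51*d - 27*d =4*b^3 - 44*b^2 + 40*b + 6*d^3 + d^2*(36 - b) + d*(-9*b^2 + 15*b + 30)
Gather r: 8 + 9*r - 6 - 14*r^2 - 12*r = -14*r^2 - 3*r + 2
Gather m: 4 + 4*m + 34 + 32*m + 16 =36*m + 54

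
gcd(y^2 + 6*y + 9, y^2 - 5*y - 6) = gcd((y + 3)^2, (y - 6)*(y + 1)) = 1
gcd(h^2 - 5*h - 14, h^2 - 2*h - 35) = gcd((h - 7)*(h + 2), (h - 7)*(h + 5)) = h - 7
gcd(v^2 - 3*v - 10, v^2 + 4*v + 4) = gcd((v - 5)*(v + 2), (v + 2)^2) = v + 2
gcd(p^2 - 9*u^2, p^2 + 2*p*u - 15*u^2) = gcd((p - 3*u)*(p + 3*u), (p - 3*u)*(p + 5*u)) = p - 3*u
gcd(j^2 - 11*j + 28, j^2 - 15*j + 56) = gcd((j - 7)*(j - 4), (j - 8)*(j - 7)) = j - 7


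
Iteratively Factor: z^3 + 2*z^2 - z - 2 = (z + 1)*(z^2 + z - 2) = (z - 1)*(z + 1)*(z + 2)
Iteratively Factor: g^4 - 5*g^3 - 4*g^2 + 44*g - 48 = (g + 3)*(g^3 - 8*g^2 + 20*g - 16) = (g - 2)*(g + 3)*(g^2 - 6*g + 8) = (g - 4)*(g - 2)*(g + 3)*(g - 2)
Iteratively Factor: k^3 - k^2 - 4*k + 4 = (k - 1)*(k^2 - 4) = (k - 2)*(k - 1)*(k + 2)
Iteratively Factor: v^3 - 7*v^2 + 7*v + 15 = (v + 1)*(v^2 - 8*v + 15) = (v - 3)*(v + 1)*(v - 5)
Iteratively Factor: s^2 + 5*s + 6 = (s + 2)*(s + 3)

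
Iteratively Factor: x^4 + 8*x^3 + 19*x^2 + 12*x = (x + 1)*(x^3 + 7*x^2 + 12*x) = x*(x + 1)*(x^2 + 7*x + 12) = x*(x + 1)*(x + 3)*(x + 4)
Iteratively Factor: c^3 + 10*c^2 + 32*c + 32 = (c + 2)*(c^2 + 8*c + 16) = (c + 2)*(c + 4)*(c + 4)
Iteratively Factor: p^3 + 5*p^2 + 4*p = (p + 4)*(p^2 + p) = p*(p + 4)*(p + 1)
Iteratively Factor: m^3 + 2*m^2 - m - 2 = (m + 1)*(m^2 + m - 2) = (m + 1)*(m + 2)*(m - 1)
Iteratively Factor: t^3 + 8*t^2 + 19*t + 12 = (t + 3)*(t^2 + 5*t + 4) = (t + 3)*(t + 4)*(t + 1)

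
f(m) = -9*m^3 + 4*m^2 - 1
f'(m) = -27*m^2 + 8*m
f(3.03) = -214.64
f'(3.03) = -223.64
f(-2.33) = 134.56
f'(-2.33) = -165.22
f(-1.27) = 23.89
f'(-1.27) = -53.71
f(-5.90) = 1986.65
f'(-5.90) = -987.07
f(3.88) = -466.48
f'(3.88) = -375.43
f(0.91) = -4.47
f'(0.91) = -15.08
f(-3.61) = 474.54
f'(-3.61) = -380.75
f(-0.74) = 4.84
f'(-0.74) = -20.71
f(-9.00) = 6884.00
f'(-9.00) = -2259.00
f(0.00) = -1.00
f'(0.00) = 0.00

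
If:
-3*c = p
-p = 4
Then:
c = 4/3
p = -4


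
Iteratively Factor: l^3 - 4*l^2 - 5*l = (l - 5)*(l^2 + l) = (l - 5)*(l + 1)*(l)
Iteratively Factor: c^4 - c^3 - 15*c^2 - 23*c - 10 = (c + 1)*(c^3 - 2*c^2 - 13*c - 10) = (c - 5)*(c + 1)*(c^2 + 3*c + 2) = (c - 5)*(c + 1)^2*(c + 2)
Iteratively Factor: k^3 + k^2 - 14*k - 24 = (k + 2)*(k^2 - k - 12) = (k + 2)*(k + 3)*(k - 4)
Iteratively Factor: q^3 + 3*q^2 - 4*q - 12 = (q + 2)*(q^2 + q - 6) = (q - 2)*(q + 2)*(q + 3)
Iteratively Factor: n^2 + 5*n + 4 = (n + 1)*(n + 4)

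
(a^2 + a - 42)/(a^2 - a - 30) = (a + 7)/(a + 5)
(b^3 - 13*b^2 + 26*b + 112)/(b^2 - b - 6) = (b^2 - 15*b + 56)/(b - 3)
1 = 1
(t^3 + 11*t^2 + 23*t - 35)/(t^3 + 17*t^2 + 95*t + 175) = (t - 1)/(t + 5)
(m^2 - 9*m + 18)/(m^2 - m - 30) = (m - 3)/(m + 5)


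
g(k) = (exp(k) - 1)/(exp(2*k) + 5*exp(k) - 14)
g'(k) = (exp(k) - 1)*(-2*exp(2*k) - 5*exp(k))/(exp(2*k) + 5*exp(k) - 14)^2 + exp(k)/(exp(2*k) + 5*exp(k) - 14)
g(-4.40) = 0.07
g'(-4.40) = -0.00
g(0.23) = -0.04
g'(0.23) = -0.27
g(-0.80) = 0.05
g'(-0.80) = -0.03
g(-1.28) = 0.06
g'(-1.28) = -0.02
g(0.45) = -0.15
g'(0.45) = -0.95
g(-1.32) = 0.06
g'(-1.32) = -0.01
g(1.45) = 0.13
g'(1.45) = -0.12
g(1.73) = 0.10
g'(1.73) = -0.08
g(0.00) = 0.00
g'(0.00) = -0.12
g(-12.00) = 0.07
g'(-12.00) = 0.00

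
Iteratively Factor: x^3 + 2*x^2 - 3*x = (x + 3)*(x^2 - x) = (x - 1)*(x + 3)*(x)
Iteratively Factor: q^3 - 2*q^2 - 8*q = (q + 2)*(q^2 - 4*q) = (q - 4)*(q + 2)*(q)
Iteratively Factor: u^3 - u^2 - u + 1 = (u - 1)*(u^2 - 1) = (u - 1)*(u + 1)*(u - 1)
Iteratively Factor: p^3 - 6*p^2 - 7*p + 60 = (p + 3)*(p^2 - 9*p + 20) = (p - 5)*(p + 3)*(p - 4)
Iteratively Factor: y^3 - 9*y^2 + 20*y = (y)*(y^2 - 9*y + 20) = y*(y - 4)*(y - 5)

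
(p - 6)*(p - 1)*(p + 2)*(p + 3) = p^4 - 2*p^3 - 23*p^2 - 12*p + 36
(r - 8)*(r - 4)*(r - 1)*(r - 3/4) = r^4 - 55*r^3/4 + 215*r^2/4 - 65*r + 24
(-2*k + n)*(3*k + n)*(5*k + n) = -30*k^3 - k^2*n + 6*k*n^2 + n^3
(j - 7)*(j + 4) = j^2 - 3*j - 28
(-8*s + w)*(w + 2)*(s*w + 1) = -8*s^2*w^2 - 16*s^2*w + s*w^3 + 2*s*w^2 - 8*s*w - 16*s + w^2 + 2*w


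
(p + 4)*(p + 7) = p^2 + 11*p + 28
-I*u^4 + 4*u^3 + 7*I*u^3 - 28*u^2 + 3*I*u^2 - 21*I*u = u*(u - 7)*(u + 3*I)*(-I*u + 1)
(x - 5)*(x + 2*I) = x^2 - 5*x + 2*I*x - 10*I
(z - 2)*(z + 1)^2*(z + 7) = z^4 + 7*z^3 - 3*z^2 - 23*z - 14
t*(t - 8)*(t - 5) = t^3 - 13*t^2 + 40*t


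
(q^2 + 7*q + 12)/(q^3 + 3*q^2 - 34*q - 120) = (q + 3)/(q^2 - q - 30)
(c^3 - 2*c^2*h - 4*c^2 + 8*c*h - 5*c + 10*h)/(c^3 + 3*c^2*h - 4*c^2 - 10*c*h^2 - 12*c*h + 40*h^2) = (c^2 - 4*c - 5)/(c^2 + 5*c*h - 4*c - 20*h)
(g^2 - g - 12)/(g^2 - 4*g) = (g + 3)/g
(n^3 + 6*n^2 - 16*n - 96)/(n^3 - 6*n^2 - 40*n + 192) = (n + 4)/(n - 8)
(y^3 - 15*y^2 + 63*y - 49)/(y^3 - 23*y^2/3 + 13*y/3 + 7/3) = 3*(y - 7)/(3*y + 1)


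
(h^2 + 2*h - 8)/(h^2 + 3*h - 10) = (h + 4)/(h + 5)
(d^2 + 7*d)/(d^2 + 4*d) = (d + 7)/(d + 4)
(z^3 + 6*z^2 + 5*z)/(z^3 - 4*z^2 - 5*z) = (z + 5)/(z - 5)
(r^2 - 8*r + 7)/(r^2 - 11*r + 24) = (r^2 - 8*r + 7)/(r^2 - 11*r + 24)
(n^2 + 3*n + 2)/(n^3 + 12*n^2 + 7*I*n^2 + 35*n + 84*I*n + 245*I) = (n^2 + 3*n + 2)/(n^3 + n^2*(12 + 7*I) + n*(35 + 84*I) + 245*I)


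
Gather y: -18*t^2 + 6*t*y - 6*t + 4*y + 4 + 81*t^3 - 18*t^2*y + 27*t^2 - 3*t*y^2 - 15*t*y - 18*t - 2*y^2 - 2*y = 81*t^3 + 9*t^2 - 24*t + y^2*(-3*t - 2) + y*(-18*t^2 - 9*t + 2) + 4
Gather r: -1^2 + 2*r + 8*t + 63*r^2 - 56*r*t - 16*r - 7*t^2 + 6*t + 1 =63*r^2 + r*(-56*t - 14) - 7*t^2 + 14*t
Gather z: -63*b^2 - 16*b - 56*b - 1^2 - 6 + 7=-63*b^2 - 72*b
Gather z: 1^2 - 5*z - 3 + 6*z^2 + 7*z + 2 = 6*z^2 + 2*z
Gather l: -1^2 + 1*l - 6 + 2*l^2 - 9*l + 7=2*l^2 - 8*l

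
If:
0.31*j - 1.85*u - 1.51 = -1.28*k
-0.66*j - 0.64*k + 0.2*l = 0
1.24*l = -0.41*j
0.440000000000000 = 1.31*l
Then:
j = -1.02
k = 1.15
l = 0.34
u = -0.19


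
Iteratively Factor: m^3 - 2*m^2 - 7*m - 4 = (m + 1)*(m^2 - 3*m - 4) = (m - 4)*(m + 1)*(m + 1)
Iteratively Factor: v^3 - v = (v)*(v^2 - 1) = v*(v + 1)*(v - 1)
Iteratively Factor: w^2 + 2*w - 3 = (w + 3)*(w - 1)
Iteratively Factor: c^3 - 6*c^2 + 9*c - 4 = (c - 1)*(c^2 - 5*c + 4) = (c - 4)*(c - 1)*(c - 1)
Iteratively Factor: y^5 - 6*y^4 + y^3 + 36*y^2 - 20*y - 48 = (y - 3)*(y^4 - 3*y^3 - 8*y^2 + 12*y + 16) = (y - 3)*(y + 1)*(y^3 - 4*y^2 - 4*y + 16) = (y - 3)*(y - 2)*(y + 1)*(y^2 - 2*y - 8) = (y - 4)*(y - 3)*(y - 2)*(y + 1)*(y + 2)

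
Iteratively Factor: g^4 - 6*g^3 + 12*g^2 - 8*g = (g - 2)*(g^3 - 4*g^2 + 4*g) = g*(g - 2)*(g^2 - 4*g + 4) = g*(g - 2)^2*(g - 2)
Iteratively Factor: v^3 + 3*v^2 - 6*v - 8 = (v + 4)*(v^2 - v - 2) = (v - 2)*(v + 4)*(v + 1)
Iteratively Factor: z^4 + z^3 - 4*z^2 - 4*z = (z + 2)*(z^3 - z^2 - 2*z) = (z - 2)*(z + 2)*(z^2 + z) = (z - 2)*(z + 1)*(z + 2)*(z)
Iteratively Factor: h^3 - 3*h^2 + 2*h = (h)*(h^2 - 3*h + 2) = h*(h - 2)*(h - 1)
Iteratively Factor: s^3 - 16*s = (s - 4)*(s^2 + 4*s) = s*(s - 4)*(s + 4)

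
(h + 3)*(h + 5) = h^2 + 8*h + 15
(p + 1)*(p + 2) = p^2 + 3*p + 2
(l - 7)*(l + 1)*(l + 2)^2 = l^4 - 2*l^3 - 27*l^2 - 52*l - 28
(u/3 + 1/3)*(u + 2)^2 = u^3/3 + 5*u^2/3 + 8*u/3 + 4/3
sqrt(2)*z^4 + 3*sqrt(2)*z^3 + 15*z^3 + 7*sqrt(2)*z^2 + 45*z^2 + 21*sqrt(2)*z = z*(z + 3)*(z + 7*sqrt(2))*(sqrt(2)*z + 1)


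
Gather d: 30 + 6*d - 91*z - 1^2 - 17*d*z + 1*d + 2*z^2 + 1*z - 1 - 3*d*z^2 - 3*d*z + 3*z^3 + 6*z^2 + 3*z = d*(-3*z^2 - 20*z + 7) + 3*z^3 + 8*z^2 - 87*z + 28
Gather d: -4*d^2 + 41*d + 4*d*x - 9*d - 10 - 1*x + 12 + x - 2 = -4*d^2 + d*(4*x + 32)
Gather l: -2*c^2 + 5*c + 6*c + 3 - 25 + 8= -2*c^2 + 11*c - 14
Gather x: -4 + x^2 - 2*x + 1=x^2 - 2*x - 3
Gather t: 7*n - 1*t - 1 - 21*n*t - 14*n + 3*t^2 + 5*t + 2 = -7*n + 3*t^2 + t*(4 - 21*n) + 1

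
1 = 1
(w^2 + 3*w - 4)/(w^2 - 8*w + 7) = (w + 4)/(w - 7)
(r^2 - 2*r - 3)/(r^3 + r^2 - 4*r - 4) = (r - 3)/(r^2 - 4)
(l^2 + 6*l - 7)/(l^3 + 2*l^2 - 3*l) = (l + 7)/(l*(l + 3))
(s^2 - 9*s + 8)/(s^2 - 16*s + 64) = (s - 1)/(s - 8)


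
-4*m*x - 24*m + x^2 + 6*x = (-4*m + x)*(x + 6)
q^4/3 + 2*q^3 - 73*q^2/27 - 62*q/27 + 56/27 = (q/3 + 1/3)*(q - 4/3)*(q - 2/3)*(q + 7)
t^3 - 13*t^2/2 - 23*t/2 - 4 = (t - 8)*(t + 1/2)*(t + 1)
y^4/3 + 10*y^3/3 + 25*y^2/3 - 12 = (y/3 + 1)*(y - 1)*(y + 2)*(y + 6)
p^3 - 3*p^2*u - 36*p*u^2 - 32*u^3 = (p - 8*u)*(p + u)*(p + 4*u)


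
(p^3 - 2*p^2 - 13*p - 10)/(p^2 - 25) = (p^2 + 3*p + 2)/(p + 5)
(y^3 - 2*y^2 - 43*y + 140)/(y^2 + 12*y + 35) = (y^2 - 9*y + 20)/(y + 5)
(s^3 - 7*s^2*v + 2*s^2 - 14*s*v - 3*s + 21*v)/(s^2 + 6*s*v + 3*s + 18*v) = (s^2 - 7*s*v - s + 7*v)/(s + 6*v)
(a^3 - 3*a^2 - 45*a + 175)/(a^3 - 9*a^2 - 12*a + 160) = (a^2 + 2*a - 35)/(a^2 - 4*a - 32)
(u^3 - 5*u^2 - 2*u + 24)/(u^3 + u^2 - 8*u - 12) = (u - 4)/(u + 2)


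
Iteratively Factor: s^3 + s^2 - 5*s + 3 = (s - 1)*(s^2 + 2*s - 3) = (s - 1)*(s + 3)*(s - 1)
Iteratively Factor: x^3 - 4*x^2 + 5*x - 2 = (x - 1)*(x^2 - 3*x + 2) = (x - 2)*(x - 1)*(x - 1)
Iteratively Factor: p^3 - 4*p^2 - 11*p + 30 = (p - 5)*(p^2 + p - 6) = (p - 5)*(p + 3)*(p - 2)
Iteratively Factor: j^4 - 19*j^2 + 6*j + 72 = (j - 3)*(j^3 + 3*j^2 - 10*j - 24) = (j - 3)*(j + 2)*(j^2 + j - 12) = (j - 3)^2*(j + 2)*(j + 4)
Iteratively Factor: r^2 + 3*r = (r)*(r + 3)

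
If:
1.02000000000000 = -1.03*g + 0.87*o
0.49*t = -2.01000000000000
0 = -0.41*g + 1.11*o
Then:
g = -1.44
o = -0.53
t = -4.10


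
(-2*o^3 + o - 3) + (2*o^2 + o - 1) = -2*o^3 + 2*o^2 + 2*o - 4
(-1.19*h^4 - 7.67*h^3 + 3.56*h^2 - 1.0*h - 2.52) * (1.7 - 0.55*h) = 0.6545*h^5 + 2.1955*h^4 - 14.997*h^3 + 6.602*h^2 - 0.314*h - 4.284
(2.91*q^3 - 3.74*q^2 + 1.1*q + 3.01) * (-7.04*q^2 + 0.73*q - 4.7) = -20.4864*q^5 + 28.4539*q^4 - 24.1512*q^3 - 2.8094*q^2 - 2.9727*q - 14.147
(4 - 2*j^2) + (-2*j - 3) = -2*j^2 - 2*j + 1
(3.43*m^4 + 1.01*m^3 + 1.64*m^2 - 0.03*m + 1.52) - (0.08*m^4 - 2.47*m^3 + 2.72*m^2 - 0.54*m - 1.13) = 3.35*m^4 + 3.48*m^3 - 1.08*m^2 + 0.51*m + 2.65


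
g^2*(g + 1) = g^3 + g^2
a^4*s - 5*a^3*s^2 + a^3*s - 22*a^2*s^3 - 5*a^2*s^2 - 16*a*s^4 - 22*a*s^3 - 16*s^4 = (a - 8*s)*(a + s)*(a + 2*s)*(a*s + s)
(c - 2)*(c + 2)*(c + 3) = c^3 + 3*c^2 - 4*c - 12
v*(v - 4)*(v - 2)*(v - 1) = v^4 - 7*v^3 + 14*v^2 - 8*v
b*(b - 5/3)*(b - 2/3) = b^3 - 7*b^2/3 + 10*b/9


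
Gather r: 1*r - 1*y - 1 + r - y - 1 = 2*r - 2*y - 2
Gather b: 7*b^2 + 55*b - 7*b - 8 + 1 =7*b^2 + 48*b - 7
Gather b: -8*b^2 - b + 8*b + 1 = -8*b^2 + 7*b + 1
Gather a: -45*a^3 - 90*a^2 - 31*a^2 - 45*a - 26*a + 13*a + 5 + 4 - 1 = -45*a^3 - 121*a^2 - 58*a + 8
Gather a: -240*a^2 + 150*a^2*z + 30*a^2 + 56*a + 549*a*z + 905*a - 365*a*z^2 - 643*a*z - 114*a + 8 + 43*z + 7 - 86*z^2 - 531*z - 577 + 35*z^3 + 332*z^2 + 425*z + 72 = a^2*(150*z - 210) + a*(-365*z^2 - 94*z + 847) + 35*z^3 + 246*z^2 - 63*z - 490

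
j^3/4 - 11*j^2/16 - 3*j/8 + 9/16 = (j/4 + 1/4)*(j - 3)*(j - 3/4)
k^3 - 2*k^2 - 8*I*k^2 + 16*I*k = k*(k - 2)*(k - 8*I)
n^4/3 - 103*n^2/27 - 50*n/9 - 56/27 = (n/3 + 1/3)*(n - 4)*(n + 2/3)*(n + 7/3)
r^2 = r^2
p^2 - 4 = (p - 2)*(p + 2)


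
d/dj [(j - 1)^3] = 3*(j - 1)^2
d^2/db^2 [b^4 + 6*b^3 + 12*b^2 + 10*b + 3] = 12*b^2 + 36*b + 24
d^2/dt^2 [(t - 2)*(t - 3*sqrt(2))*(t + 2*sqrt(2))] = 6*t - 4 - 2*sqrt(2)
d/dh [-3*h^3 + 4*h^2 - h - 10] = -9*h^2 + 8*h - 1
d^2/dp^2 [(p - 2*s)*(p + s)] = 2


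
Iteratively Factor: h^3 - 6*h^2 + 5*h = (h - 5)*(h^2 - h) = h*(h - 5)*(h - 1)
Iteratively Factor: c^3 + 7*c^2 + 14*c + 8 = (c + 4)*(c^2 + 3*c + 2) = (c + 2)*(c + 4)*(c + 1)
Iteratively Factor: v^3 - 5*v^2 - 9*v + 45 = (v - 3)*(v^2 - 2*v - 15) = (v - 5)*(v - 3)*(v + 3)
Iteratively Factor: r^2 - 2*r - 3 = (r - 3)*(r + 1)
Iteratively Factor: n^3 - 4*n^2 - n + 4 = (n + 1)*(n^2 - 5*n + 4) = (n - 4)*(n + 1)*(n - 1)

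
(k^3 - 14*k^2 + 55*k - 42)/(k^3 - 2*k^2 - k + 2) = (k^2 - 13*k + 42)/(k^2 - k - 2)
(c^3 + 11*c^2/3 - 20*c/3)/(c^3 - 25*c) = (c - 4/3)/(c - 5)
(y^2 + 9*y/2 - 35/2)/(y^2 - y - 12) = (-y^2 - 9*y/2 + 35/2)/(-y^2 + y + 12)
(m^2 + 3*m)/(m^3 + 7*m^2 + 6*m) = (m + 3)/(m^2 + 7*m + 6)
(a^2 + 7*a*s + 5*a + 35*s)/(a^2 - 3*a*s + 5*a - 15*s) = (-a - 7*s)/(-a + 3*s)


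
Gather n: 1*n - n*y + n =n*(2 - y)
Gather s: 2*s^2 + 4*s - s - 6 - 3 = 2*s^2 + 3*s - 9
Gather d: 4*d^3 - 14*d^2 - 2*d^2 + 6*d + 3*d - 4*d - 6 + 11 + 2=4*d^3 - 16*d^2 + 5*d + 7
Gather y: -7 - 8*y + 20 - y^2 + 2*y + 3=-y^2 - 6*y + 16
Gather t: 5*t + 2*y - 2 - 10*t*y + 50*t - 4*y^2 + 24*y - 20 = t*(55 - 10*y) - 4*y^2 + 26*y - 22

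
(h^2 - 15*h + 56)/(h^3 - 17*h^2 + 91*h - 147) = (h - 8)/(h^2 - 10*h + 21)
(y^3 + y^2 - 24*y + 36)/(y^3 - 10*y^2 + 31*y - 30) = (y + 6)/(y - 5)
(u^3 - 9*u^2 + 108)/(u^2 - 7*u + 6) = (u^2 - 3*u - 18)/(u - 1)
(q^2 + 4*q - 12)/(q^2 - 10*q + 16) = (q + 6)/(q - 8)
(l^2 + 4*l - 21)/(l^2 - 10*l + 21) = (l + 7)/(l - 7)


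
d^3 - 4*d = d*(d - 2)*(d + 2)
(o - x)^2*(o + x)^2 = o^4 - 2*o^2*x^2 + x^4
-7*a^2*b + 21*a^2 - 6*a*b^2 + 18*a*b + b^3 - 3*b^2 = (-7*a + b)*(a + b)*(b - 3)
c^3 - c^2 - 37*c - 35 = (c - 7)*(c + 1)*(c + 5)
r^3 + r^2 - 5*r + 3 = (r - 1)^2*(r + 3)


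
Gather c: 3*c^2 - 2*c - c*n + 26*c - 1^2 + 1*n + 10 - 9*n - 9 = 3*c^2 + c*(24 - n) - 8*n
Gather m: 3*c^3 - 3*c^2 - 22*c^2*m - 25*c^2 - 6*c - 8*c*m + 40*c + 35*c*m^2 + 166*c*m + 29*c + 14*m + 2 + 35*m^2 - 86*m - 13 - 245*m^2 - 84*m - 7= 3*c^3 - 28*c^2 + 63*c + m^2*(35*c - 210) + m*(-22*c^2 + 158*c - 156) - 18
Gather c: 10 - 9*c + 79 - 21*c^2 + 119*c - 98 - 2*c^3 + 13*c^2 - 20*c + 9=-2*c^3 - 8*c^2 + 90*c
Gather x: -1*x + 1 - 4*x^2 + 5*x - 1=-4*x^2 + 4*x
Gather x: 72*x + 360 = 72*x + 360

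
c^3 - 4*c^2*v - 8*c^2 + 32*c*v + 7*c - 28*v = (c - 7)*(c - 1)*(c - 4*v)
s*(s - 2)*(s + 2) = s^3 - 4*s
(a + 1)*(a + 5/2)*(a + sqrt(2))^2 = a^4 + 2*sqrt(2)*a^3 + 7*a^3/2 + 9*a^2/2 + 7*sqrt(2)*a^2 + 7*a + 5*sqrt(2)*a + 5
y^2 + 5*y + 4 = (y + 1)*(y + 4)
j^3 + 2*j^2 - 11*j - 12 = (j - 3)*(j + 1)*(j + 4)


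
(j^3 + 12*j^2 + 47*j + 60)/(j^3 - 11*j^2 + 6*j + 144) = (j^2 + 9*j + 20)/(j^2 - 14*j + 48)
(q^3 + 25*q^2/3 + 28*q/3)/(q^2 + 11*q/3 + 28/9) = 3*q*(q + 7)/(3*q + 7)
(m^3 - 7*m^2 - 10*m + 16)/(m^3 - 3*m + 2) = (m - 8)/(m - 1)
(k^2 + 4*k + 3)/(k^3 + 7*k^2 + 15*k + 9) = 1/(k + 3)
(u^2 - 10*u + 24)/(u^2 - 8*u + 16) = (u - 6)/(u - 4)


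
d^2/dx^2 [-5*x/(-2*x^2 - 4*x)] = 5/(x^3 + 6*x^2 + 12*x + 8)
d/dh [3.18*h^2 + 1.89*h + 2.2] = 6.36*h + 1.89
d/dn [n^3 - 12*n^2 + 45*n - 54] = 3*n^2 - 24*n + 45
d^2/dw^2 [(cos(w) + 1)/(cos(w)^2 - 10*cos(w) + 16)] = (-9*(1 - cos(2*w))^2*cos(w)/4 - 7*(1 - cos(2*w))^2/2 - 951*cos(w)/2 - 109*cos(2*w) + 30*cos(3*w) + cos(5*w)/2 + 393)/((cos(w) - 8)^3*(cos(w) - 2)^3)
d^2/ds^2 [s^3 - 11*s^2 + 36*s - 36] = 6*s - 22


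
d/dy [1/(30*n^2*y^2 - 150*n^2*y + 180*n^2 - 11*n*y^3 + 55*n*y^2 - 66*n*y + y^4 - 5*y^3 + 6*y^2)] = (-60*n^2*y + 150*n^2 + 33*n*y^2 - 110*n*y + 66*n - 4*y^3 + 15*y^2 - 12*y)/(30*n^2*y^2 - 150*n^2*y + 180*n^2 - 11*n*y^3 + 55*n*y^2 - 66*n*y + y^4 - 5*y^3 + 6*y^2)^2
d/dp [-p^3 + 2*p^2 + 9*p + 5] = -3*p^2 + 4*p + 9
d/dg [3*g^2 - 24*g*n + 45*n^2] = 6*g - 24*n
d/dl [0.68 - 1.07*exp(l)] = -1.07*exp(l)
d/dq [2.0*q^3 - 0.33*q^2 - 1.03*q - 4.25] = 6.0*q^2 - 0.66*q - 1.03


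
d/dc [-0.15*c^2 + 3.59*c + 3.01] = 3.59 - 0.3*c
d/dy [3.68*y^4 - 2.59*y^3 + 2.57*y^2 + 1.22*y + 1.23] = 14.72*y^3 - 7.77*y^2 + 5.14*y + 1.22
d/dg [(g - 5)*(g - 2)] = 2*g - 7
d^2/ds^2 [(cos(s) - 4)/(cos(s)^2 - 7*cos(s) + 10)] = (-9*(1 - cos(2*s))^2*cos(s)/4 + 9*(1 - cos(2*s))^2/4 + 272*cos(s) - 20*cos(2*s) - 15*cos(3*s)/2 + cos(5*s)/2 - 201)/((cos(s) - 5)^3*(cos(s) - 2)^3)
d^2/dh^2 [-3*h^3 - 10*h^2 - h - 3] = -18*h - 20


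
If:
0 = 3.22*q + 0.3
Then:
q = -0.09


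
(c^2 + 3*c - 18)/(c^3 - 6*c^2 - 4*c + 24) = (c^2 + 3*c - 18)/(c^3 - 6*c^2 - 4*c + 24)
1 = 1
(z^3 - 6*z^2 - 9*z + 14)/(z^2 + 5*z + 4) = (z^3 - 6*z^2 - 9*z + 14)/(z^2 + 5*z + 4)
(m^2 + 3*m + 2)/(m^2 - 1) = (m + 2)/(m - 1)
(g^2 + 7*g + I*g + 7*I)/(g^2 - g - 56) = (g + I)/(g - 8)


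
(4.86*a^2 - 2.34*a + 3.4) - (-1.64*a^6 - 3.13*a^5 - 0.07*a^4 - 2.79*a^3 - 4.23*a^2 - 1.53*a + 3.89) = 1.64*a^6 + 3.13*a^5 + 0.07*a^4 + 2.79*a^3 + 9.09*a^2 - 0.81*a - 0.49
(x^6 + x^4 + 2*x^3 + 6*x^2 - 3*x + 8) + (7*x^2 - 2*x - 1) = x^6 + x^4 + 2*x^3 + 13*x^2 - 5*x + 7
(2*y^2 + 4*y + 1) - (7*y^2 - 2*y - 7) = -5*y^2 + 6*y + 8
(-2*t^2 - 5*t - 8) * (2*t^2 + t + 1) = -4*t^4 - 12*t^3 - 23*t^2 - 13*t - 8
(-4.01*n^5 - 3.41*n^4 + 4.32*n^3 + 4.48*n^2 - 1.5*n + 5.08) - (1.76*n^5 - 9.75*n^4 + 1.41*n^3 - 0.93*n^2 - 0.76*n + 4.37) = -5.77*n^5 + 6.34*n^4 + 2.91*n^3 + 5.41*n^2 - 0.74*n + 0.71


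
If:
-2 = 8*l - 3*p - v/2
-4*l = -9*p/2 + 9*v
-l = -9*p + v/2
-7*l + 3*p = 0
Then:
No Solution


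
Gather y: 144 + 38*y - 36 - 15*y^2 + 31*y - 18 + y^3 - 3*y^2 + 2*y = y^3 - 18*y^2 + 71*y + 90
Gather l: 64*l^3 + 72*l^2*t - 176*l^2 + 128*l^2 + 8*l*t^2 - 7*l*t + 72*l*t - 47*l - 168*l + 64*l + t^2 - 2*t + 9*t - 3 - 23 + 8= 64*l^3 + l^2*(72*t - 48) + l*(8*t^2 + 65*t - 151) + t^2 + 7*t - 18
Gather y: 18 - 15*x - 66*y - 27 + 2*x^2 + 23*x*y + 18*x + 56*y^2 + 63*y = 2*x^2 + 3*x + 56*y^2 + y*(23*x - 3) - 9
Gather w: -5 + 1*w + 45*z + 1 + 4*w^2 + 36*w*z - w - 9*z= 4*w^2 + 36*w*z + 36*z - 4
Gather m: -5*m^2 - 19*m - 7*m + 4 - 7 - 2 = -5*m^2 - 26*m - 5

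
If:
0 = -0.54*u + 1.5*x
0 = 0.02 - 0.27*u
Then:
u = 0.07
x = 0.03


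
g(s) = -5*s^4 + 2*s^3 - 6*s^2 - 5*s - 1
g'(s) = -20*s^3 + 6*s^2 - 12*s - 5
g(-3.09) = -557.68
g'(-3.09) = 679.44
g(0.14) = -1.81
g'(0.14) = -6.62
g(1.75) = -64.30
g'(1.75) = -114.81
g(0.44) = -4.38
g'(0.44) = -10.82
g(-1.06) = -11.14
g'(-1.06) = 38.28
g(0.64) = -6.97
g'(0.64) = -15.47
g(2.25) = -147.99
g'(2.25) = -229.44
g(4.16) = -1479.07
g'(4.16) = -1390.91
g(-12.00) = -107941.00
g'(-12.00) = 35563.00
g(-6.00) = -7099.00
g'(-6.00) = 4603.00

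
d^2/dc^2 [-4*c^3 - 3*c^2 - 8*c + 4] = -24*c - 6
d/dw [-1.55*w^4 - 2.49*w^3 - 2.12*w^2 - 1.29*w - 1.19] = -6.2*w^3 - 7.47*w^2 - 4.24*w - 1.29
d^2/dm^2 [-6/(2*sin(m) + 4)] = 3*(sin(m)^2 - 2*sin(m) - 2)/(sin(m) + 2)^3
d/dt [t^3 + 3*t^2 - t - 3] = 3*t^2 + 6*t - 1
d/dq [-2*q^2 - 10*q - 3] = -4*q - 10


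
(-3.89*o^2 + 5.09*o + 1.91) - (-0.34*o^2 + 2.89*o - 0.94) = -3.55*o^2 + 2.2*o + 2.85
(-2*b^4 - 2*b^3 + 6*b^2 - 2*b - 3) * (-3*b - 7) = 6*b^5 + 20*b^4 - 4*b^3 - 36*b^2 + 23*b + 21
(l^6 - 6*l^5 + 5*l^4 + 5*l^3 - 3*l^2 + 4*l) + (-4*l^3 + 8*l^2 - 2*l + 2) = l^6 - 6*l^5 + 5*l^4 + l^3 + 5*l^2 + 2*l + 2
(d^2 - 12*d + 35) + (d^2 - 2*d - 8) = 2*d^2 - 14*d + 27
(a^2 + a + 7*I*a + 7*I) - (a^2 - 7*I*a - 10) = a + 14*I*a + 10 + 7*I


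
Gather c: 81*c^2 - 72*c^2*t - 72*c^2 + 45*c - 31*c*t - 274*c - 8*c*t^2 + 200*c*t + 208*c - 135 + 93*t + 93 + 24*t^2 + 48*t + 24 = c^2*(9 - 72*t) + c*(-8*t^2 + 169*t - 21) + 24*t^2 + 141*t - 18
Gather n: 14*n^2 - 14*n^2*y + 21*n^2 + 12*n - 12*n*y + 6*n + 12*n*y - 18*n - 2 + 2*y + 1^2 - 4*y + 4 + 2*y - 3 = n^2*(35 - 14*y)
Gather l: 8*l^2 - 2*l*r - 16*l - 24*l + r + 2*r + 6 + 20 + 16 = 8*l^2 + l*(-2*r - 40) + 3*r + 42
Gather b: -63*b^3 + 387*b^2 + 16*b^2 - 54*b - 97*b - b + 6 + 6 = -63*b^3 + 403*b^2 - 152*b + 12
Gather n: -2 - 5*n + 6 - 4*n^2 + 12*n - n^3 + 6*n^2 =-n^3 + 2*n^2 + 7*n + 4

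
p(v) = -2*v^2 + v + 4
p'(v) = 1 - 4*v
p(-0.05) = 3.94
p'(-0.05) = 1.20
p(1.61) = 0.43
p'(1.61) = -5.44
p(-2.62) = -12.35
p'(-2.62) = 11.48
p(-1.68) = -3.32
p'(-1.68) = 7.72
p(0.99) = 3.03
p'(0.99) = -2.96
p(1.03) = 2.91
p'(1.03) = -3.12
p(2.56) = -6.55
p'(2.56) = -9.24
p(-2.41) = -10.03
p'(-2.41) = 10.64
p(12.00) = -272.00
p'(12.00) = -47.00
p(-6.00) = -74.00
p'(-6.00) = 25.00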